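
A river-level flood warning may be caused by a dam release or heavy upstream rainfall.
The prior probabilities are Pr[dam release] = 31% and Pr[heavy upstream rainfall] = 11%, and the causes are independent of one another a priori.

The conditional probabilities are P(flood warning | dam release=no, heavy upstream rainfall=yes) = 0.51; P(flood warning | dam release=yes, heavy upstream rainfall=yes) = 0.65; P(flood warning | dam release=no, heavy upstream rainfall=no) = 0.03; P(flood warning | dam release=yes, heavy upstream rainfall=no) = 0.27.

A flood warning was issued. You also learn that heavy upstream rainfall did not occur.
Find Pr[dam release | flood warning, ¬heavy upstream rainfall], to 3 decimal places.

For the numerator, keep only dam release=true terms: 0.27×0.31 = 0.083700
Denominator P(flood warning | ¬heavy upstream rainfall): 0.03×0.69 + 0.27×0.31 = 0.104400
P(dam release | flood warning, ¬heavy upstream rainfall) = 0.083700/0.104400 ≈ 0.802

Pr[dam release | flood warning, ¬heavy upstream rainfall] ≈ 0.802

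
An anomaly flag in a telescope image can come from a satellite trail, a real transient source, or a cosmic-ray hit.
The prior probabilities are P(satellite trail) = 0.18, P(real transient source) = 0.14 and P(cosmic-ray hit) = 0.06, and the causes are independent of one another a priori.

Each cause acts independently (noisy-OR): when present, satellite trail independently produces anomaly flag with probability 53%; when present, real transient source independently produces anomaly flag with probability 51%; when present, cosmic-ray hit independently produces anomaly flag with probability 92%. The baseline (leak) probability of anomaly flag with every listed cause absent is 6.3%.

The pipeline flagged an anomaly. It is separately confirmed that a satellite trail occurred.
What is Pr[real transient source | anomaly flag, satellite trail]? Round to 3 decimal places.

Pr[real transient source | anomaly flag, satellite trail] ≈ 0.182

Under noisy-OR, P(anomaly flag | causes) = 1 − (1−0.063)·∏(1−qᵢ) over the active causes.
P(anomaly flag | satellite trail) = 0.55961×0.86×0.94 + 0.964769×0.86×0.06 + 0.784209×0.14×0.94 + 0.982737×0.14×0.06 = 0.452389 + 0.049782 + 0.103202 + 0.008255 = 0.613628
The real transient source-present share is 0.103202 + 0.008255 = 0.111457.
Hence the posterior is 0.111457/0.613628 ≈ 0.182.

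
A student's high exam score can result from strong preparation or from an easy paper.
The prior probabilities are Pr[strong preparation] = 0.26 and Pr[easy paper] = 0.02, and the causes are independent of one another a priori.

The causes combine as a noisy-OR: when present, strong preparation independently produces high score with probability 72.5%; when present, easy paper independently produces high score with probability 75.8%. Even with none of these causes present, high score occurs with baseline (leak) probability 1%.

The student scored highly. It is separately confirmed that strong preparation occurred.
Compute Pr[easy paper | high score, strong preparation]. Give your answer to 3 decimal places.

Under noisy-OR, P(high score | causes) = 1 − (1−0.01)·∏(1−qᵢ) over the active causes.
Weight on easy paper=true, given the evidence: 0.934115*0.02 = 0.018682
The normalizing constant is 0.72775*0.98 + 0.934115*0.02 = 0.731877
Posterior = 0.018682 / 0.731877 ≈ 0.026

Pr[easy paper | high score, strong preparation] ≈ 0.026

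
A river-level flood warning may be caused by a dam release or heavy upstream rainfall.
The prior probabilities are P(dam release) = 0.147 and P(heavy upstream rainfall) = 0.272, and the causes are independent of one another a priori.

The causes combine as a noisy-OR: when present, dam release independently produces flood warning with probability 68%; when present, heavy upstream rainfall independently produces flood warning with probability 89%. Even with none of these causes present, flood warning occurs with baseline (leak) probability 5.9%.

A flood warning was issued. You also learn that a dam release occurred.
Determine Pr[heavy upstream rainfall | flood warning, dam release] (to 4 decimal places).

Under noisy-OR, P(flood warning | causes) = 1 − (1−0.059)·∏(1−qᵢ) over the active causes.
P(flood warning | dam release) = 0.69888×0.728 + 0.966877×0.272 = 0.508785 + 0.262991 = 0.771776
The heavy upstream rainfall-present share is 0.966877×0.272 = 0.262991.
Hence the posterior is 0.262991/0.771776 ≈ 0.3408.

Pr[heavy upstream rainfall | flood warning, dam release] ≈ 0.3408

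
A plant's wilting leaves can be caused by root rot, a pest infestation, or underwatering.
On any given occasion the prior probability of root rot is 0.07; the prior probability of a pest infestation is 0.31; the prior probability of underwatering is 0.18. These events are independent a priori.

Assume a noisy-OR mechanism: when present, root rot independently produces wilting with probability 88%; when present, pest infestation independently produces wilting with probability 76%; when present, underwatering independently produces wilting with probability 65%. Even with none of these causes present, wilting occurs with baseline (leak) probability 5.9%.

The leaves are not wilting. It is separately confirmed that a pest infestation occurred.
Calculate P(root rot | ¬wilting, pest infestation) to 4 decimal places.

P(root rot | ¬wilting, pest infestation) ≈ 0.0090

Under noisy-OR, P(wilting | causes) = 1 − (1−0.059)·∏(1−qᵢ) over the active causes.
For the numerator, keep only root rot=true terms: 0.001556 + 0.000120 = 0.001676
The normalizing constant is 0.22584·0.93·0.82 + 0.079044·0.93·0.18 + 0.027101·0.07·0.82 + 0.009485·0.07·0.18 = 0.187134
Posterior = 0.001676 / 0.187134 ≈ 0.0090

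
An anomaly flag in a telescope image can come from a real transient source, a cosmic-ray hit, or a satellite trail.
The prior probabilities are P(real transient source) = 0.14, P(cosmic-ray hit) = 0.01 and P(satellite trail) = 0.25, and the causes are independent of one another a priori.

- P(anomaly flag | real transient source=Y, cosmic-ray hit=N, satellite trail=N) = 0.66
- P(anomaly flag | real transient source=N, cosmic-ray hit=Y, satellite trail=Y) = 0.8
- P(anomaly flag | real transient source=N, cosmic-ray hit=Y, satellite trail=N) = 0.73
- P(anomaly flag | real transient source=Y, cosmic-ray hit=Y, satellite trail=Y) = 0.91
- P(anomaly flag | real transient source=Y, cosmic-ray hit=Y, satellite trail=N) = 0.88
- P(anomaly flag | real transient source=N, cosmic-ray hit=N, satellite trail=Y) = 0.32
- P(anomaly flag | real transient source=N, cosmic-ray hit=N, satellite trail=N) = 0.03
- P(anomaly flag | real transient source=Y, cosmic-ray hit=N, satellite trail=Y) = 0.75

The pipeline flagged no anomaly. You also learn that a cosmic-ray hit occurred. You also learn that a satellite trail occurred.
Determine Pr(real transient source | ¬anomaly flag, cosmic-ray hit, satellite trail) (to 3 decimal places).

P(¬anomaly flag | cosmic-ray hit, satellite trail) = 0.2×0.86 + 0.09×0.14 = 0.172000 + 0.012600 = 0.184600
Of this, 0.012600 comes from 0.09×0.14 (the real transient source=true cases).
So P(real transient source | ¬anomaly flag, cosmic-ray hit, satellite trail) = 0.012600/0.184600 ≈ 0.068.

Pr(real transient source | ¬anomaly flag, cosmic-ray hit, satellite trail) ≈ 0.068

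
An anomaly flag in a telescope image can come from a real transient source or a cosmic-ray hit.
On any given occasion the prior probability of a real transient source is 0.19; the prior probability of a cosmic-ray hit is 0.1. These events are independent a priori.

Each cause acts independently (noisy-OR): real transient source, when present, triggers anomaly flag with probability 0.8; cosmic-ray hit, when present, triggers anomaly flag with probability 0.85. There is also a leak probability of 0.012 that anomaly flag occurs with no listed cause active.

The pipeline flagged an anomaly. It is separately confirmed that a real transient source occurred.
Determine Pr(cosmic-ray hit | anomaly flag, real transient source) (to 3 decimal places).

Under noisy-OR, P(anomaly flag | causes) = 1 − (1−0.012)·∏(1−qᵢ) over the active causes.
P(anomaly flag | real transient source) = 0.8024*0.9 + 0.97036*0.1 = 0.722160 + 0.097036 = 0.819196
The cosmic-ray hit-present share is 0.97036*0.1 = 0.097036.
P(cosmic-ray hit | anomaly flag, real transient source) = 0.097036 / 0.819196 ≈ 0.118

Pr(cosmic-ray hit | anomaly flag, real transient source) ≈ 0.118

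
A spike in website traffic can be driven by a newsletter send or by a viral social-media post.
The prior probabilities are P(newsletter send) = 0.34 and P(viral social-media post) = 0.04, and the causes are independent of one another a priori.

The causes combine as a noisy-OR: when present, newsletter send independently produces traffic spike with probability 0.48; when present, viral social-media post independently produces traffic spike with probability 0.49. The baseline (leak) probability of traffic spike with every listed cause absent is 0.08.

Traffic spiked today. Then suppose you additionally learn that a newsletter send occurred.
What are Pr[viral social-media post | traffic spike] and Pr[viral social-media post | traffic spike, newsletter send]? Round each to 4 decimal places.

Pr[viral social-media post | traffic spike] ≈ 0.0991; Pr[viral social-media post | traffic spike, newsletter send] ≈ 0.0570

Under noisy-OR, P(traffic spike | causes) = 1 − (1−0.08)·∏(1−qᵢ) over the active causes.
Sum P(traffic spike|·) weighted by the priors over the 4 (newsletter send, viral social-media post) configurations:
  P(traffic spike) = 0.08·0.66·0.96 + 0.5308·0.66·0.04 + 0.5216·0.34·0.96 + 0.756016·0.34·0.04
        = 0.050688 + 0.014013 + 0.170250 + 0.010282 = 0.245233
Keeping only the viral social-media post-present terms gives 0.024295, so
  P(viral social-media post | traffic spike) = 0.024295 / 0.245233 ≈ 0.0991

Now condition on the additional information:
P(traffic spike | newsletter send) = 0.5216×0.96 + 0.756016×0.04 = 0.500736 + 0.030241 = 0.530977
The viral social-media post-present share is 0.756016×0.04 = 0.030241.
P(viral social-media post | traffic spike, newsletter send) = 0.030241 / 0.530977 ≈ 0.0570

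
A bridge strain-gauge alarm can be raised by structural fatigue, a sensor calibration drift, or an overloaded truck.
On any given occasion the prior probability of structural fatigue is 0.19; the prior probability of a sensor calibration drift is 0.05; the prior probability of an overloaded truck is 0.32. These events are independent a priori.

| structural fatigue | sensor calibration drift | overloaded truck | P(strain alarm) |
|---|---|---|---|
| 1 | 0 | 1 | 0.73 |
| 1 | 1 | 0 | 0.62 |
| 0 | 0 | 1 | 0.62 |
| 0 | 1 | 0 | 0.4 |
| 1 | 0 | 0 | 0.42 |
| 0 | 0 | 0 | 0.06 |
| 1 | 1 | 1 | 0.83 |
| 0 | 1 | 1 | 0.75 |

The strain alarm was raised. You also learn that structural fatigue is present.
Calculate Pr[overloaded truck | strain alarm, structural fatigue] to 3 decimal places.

Sum P(strain alarm|·) weighted by the priors over the 4 (sensor calibration drift, overloaded truck) configurations:
  P(strain alarm | structural fatigue) = 0.42*0.95*0.68 + 0.73*0.95*0.32 + 0.62*0.05*0.68 + 0.83*0.05*0.32
        = 0.271320 + 0.221920 + 0.021080 + 0.013280 = 0.527600
Keeping only the overloaded truck-present terms gives 0.235200, so
  P(overloaded truck | strain alarm, structural fatigue) = 0.235200 / 0.527600 ≈ 0.446

Pr[overloaded truck | strain alarm, structural fatigue] ≈ 0.446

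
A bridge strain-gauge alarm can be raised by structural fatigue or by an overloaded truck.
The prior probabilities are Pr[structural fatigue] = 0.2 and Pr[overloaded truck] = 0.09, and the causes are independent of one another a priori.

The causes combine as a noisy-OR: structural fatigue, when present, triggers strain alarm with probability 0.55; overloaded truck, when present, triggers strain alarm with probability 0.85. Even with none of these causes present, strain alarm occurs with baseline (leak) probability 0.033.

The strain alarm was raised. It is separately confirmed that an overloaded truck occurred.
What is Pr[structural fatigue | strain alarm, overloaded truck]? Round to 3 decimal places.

Under noisy-OR, P(strain alarm | causes) = 1 − (1−0.033)·∏(1−qᵢ) over the active causes.
By total probability over both values of structural fatigue:
  P(strain alarm | overloaded truck) = 0.85495×0.8 + 0.934728×0.2
        = 0.683960 + 0.186946 = 0.870906
Configurations with structural fatigue contribute 0.186946, so
  P(structural fatigue | strain alarm, overloaded truck) = 0.186946 / 0.870906 ≈ 0.215

Pr[structural fatigue | strain alarm, overloaded truck] ≈ 0.215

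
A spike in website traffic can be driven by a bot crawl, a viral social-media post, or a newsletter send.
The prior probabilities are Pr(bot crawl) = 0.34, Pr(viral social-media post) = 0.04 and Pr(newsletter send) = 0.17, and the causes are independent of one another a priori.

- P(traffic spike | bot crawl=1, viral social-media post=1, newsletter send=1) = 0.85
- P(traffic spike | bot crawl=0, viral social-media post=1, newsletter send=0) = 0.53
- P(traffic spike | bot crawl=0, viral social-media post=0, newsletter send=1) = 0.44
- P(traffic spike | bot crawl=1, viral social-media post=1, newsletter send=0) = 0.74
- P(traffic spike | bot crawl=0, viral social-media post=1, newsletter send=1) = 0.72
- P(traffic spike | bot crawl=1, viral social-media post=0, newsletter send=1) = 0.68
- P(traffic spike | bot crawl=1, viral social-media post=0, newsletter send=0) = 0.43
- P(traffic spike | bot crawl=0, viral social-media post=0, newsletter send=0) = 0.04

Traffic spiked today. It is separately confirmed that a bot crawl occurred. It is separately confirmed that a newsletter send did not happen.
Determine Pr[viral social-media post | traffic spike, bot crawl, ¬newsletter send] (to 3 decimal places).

Pr[viral social-media post | traffic spike, bot crawl, ¬newsletter send] ≈ 0.067

P(traffic spike | bot crawl, ¬newsletter send) = 0.43*0.96 + 0.74*0.04 = 0.412800 + 0.029600 = 0.442400
Restricting to configurations with viral social-media post present: 0.74*0.04 = 0.029600.
P(viral social-media post | traffic spike, bot crawl, ¬newsletter send) = 0.029600 / 0.442400 ≈ 0.067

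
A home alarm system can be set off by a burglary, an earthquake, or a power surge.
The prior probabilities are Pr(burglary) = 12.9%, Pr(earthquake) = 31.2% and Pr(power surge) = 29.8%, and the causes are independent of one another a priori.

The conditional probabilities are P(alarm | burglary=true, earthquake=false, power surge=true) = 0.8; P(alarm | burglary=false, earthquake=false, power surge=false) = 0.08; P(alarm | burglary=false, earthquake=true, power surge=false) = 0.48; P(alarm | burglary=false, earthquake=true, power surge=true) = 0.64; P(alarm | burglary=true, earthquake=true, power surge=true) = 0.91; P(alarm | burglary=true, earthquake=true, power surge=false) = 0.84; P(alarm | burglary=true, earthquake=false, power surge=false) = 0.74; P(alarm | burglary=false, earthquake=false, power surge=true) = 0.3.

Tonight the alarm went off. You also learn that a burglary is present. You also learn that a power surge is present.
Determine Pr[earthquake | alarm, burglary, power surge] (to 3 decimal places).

Pr[earthquake | alarm, burglary, power surge] ≈ 0.340

P(alarm | burglary, power surge) = 0.8*0.688 + 0.91*0.312 = 0.550400 + 0.283920 = 0.834320
Of this, 0.283920 comes from 0.91*0.312 (the earthquake=true cases).
P(earthquake | alarm, burglary, power surge) = 0.283920 / 0.834320 ≈ 0.340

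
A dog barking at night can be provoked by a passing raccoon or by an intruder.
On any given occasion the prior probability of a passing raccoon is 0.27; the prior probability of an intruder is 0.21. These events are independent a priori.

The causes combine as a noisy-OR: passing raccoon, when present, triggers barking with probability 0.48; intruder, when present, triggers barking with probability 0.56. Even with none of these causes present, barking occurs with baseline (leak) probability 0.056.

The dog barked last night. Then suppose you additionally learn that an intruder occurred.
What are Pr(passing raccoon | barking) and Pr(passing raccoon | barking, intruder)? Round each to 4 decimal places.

Under noisy-OR, P(barking | causes) = 1 − (1−0.056)·∏(1−qᵢ) over the active causes.
P(barking) = 0.056×0.73×0.79 + 0.58464×0.73×0.21 + 0.50912×0.27×0.79 + 0.784013×0.27×0.21 = 0.032295 + 0.089625 + 0.108595 + 0.044454 = 0.274969
Restricting to configurations with passing raccoon present: 0.108595 + 0.044454 = 0.153049.
So P(passing raccoon | barking) = 0.153049/0.274969 ≈ 0.5566.

Now condition on the additional information:
P(barking | intruder) = 0.58464·0.73 + 0.784013·0.27 = 0.426787 + 0.211684 = 0.638471
Of this, 0.211684 comes from 0.784013·0.27 (the passing raccoon=true cases).
P(passing raccoon | barking, intruder) = 0.211684 / 0.638471 ≈ 0.3315
— intruder explains away the evidence for passing raccoon.

Pr(passing raccoon | barking) ≈ 0.5566; Pr(passing raccoon | barking, intruder) ≈ 0.3315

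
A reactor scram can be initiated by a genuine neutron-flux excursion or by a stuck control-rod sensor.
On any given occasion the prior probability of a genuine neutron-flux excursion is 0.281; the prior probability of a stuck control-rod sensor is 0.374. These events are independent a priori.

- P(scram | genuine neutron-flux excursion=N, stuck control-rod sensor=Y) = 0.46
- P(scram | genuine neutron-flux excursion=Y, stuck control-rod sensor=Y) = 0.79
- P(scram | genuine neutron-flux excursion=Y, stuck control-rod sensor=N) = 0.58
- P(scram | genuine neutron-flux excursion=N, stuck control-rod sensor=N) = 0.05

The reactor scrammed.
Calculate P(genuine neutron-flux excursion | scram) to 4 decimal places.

Sum P(scram|·) weighted by the priors over the 4 (genuine neutron-flux excursion, stuck control-rod sensor) configurations:
  P(scram) = 0.05×0.719×0.626 + 0.46×0.719×0.374 + 0.58×0.281×0.626 + 0.79×0.281×0.374
        = 0.022505 + 0.123697 + 0.102025 + 0.083024 = 0.331251
The terms with genuine neutron-flux excursion present sum to 0.185049, so
  P(genuine neutron-flux excursion | scram) = 0.185049 / 0.331251 ≈ 0.5586

P(genuine neutron-flux excursion | scram) ≈ 0.5586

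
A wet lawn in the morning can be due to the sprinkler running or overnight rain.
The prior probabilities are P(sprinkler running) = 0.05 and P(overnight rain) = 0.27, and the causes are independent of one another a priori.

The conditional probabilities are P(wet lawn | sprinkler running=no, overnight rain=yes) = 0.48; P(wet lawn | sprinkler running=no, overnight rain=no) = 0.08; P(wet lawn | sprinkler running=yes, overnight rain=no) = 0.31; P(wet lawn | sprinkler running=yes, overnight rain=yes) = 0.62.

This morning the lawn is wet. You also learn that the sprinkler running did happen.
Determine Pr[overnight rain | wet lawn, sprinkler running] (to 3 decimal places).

P(wet lawn | sprinkler running) = 0.31*0.73 + 0.62*0.27 = 0.226300 + 0.167400 = 0.393700
Restricting to configurations with overnight rain present: 0.62*0.27 = 0.167400.
P(overnight rain | wet lawn, sprinkler running) = 0.167400 / 0.393700 ≈ 0.425

Pr[overnight rain | wet lawn, sprinkler running] ≈ 0.425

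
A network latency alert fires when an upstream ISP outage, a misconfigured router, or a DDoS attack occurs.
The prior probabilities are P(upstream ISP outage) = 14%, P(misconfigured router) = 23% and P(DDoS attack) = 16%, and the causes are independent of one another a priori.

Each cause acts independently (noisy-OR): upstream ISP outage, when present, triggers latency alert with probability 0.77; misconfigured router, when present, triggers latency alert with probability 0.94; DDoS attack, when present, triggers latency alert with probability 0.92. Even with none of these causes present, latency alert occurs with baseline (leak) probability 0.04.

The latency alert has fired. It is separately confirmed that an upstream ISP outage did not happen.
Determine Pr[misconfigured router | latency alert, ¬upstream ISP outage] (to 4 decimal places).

Under noisy-OR, P(latency alert | causes) = 1 − (1−0.04)·∏(1−qᵢ) over the active causes.
For the numerator, keep only misconfigured router=true terms: 0.182072 + 0.036630 = 0.218702
Normalizer over all consistent configurations: 0.04*0.77*0.84 + 0.9232*0.77*0.16 + 0.9424*0.23*0.84 + 0.995392*0.23*0.16 = 0.358312
P(misconfigured router | latency alert, ¬upstream ISP outage) = 0.218702/0.358312 ≈ 0.6104

Pr[misconfigured router | latency alert, ¬upstream ISP outage] ≈ 0.6104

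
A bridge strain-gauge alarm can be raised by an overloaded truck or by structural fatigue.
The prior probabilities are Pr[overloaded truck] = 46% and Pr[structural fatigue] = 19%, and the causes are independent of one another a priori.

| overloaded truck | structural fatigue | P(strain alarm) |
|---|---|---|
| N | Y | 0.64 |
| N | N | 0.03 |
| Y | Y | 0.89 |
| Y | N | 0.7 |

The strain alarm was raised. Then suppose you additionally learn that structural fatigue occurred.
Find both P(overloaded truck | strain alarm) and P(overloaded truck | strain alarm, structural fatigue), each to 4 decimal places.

P(overloaded truck | strain alarm) ≈ 0.8112; P(overloaded truck | strain alarm, structural fatigue) ≈ 0.5423

Sum P(strain alarm|·) weighted by the priors over the 4 (overloaded truck, structural fatigue) configurations:
  P(strain alarm) = 0.03×0.54×0.81 + 0.64×0.54×0.19 + 0.7×0.46×0.81 + 0.89×0.46×0.19
        = 0.013122 + 0.065664 + 0.260820 + 0.077786 = 0.417392
Configurations with overloaded truck contribute 0.338606, so
  P(overloaded truck | strain alarm) = 0.338606 / 0.417392 ≈ 0.8112

With the extra evidence:
Weight on overloaded truck=true, given the evidence: 0.89*0.46 = 0.409400
The normalizing constant is 0.64*0.54 + 0.89*0.46 = 0.755000
Posterior = 0.409400 / 0.755000 ≈ 0.5423
The drop from 0.8112 to 0.5423 is the explaining-away (discounting) effect.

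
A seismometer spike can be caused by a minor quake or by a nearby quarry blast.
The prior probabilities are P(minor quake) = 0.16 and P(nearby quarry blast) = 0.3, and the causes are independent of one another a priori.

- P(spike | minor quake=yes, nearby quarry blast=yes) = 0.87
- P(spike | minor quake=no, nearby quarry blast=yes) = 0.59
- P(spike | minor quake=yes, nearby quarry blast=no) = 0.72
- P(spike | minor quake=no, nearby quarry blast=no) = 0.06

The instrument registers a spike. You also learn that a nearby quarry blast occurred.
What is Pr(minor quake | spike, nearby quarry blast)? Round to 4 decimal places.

P(spike | nearby quarry blast) = 0.59*0.84 + 0.87*0.16 = 0.495600 + 0.139200 = 0.634800
Of this, 0.139200 comes from 0.87*0.16 (the minor quake=true cases).
So P(minor quake | spike, nearby quarry blast) = 0.139200/0.634800 ≈ 0.2193.

Pr(minor quake | spike, nearby quarry blast) ≈ 0.2193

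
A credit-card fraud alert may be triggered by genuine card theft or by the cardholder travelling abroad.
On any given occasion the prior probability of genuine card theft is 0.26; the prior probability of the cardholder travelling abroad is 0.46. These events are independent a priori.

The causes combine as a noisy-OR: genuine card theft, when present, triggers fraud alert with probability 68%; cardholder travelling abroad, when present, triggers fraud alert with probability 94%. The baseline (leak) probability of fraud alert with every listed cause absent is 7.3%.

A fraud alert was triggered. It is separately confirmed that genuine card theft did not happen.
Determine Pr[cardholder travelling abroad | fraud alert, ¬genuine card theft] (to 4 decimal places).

Under noisy-OR, P(fraud alert | causes) = 1 − (1−0.073)·∏(1−qᵢ) over the active causes.
Numerator (weight on configurations with cardholder travelling abroad): 0.94438×0.46 = 0.434415
Denominator P(fraud alert | ¬genuine card theft): 0.073×0.54 + 0.94438×0.46 = 0.473835
P(cardholder travelling abroad | fraud alert, ¬genuine card theft) = 0.434415/0.473835 ≈ 0.9168

Pr[cardholder travelling abroad | fraud alert, ¬genuine card theft] ≈ 0.9168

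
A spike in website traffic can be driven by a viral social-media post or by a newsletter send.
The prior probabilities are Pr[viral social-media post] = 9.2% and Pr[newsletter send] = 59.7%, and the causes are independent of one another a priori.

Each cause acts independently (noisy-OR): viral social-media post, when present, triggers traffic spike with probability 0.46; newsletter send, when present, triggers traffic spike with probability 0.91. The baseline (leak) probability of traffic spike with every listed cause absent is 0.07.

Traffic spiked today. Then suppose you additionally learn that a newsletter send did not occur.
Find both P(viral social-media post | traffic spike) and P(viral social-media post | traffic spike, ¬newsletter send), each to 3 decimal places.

P(viral social-media post | traffic spike) ≈ 0.120; P(viral social-media post | traffic spike, ¬newsletter send) ≈ 0.419

Under noisy-OR, P(traffic spike | causes) = 1 − (1−0.07)·∏(1−qᵢ) over the active causes.
By total probability over the 4 (viral social-media post, newsletter send) configurations:
  P(traffic spike) = 0.07·0.908·0.403 + 0.9163·0.908·0.597 + 0.4978·0.092·0.403 + 0.954802·0.092·0.597
        = 0.025615 + 0.496704 + 0.018456 + 0.052442 = 0.593217
The terms with viral social-media post present sum to 0.070898, so
  P(viral social-media post | traffic spike) = 0.070898 / 0.593217 ≈ 0.120

Now also conditioning on newsletter send≠true:
Numerator (weight on configurations with viral social-media post): 0.4978×0.092 = 0.045798
Denominator P(traffic spike | ¬newsletter send): 0.07×0.908 + 0.4978×0.092 = 0.109358
Posterior = 0.045798 / 0.109358 ≈ 0.419
Ruling out newsletter send raises the posterior on viral social-media post — the flip side of explaining away.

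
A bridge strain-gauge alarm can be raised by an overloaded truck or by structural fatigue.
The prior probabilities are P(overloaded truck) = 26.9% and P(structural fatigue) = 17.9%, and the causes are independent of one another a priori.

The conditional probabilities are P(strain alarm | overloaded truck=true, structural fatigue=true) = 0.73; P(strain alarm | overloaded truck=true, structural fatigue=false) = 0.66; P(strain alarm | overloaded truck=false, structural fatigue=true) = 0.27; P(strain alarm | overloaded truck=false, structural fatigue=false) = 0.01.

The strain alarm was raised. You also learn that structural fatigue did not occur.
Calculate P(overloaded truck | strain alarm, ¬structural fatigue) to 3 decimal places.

P(strain alarm | ¬structural fatigue) = 0.01×0.731 + 0.66×0.269 = 0.007310 + 0.177540 = 0.184850
The overloaded truck-present share is 0.66×0.269 = 0.177540.
So P(overloaded truck | strain alarm, ¬structural fatigue) = 0.177540/0.184850 ≈ 0.960.

P(overloaded truck | strain alarm, ¬structural fatigue) ≈ 0.960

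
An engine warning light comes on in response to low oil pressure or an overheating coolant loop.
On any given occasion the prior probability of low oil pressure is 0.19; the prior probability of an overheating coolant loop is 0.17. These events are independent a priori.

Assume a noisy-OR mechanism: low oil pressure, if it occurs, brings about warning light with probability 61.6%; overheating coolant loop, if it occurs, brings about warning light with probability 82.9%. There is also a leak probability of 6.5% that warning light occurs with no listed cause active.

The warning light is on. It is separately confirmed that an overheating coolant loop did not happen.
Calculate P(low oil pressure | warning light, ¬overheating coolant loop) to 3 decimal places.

Under noisy-OR, P(warning light | causes) = 1 − (1−0.065)·∏(1−qᵢ) over the active causes.
For the numerator, keep only low oil pressure=true terms: 0.64096·0.19 = 0.121782
Denominator P(warning light | ¬overheating coolant loop): 0.065·0.81 + 0.64096·0.19 = 0.174432
P(low oil pressure | warning light, ¬overheating coolant loop) = 0.121782/0.174432 ≈ 0.698

P(low oil pressure | warning light, ¬overheating coolant loop) ≈ 0.698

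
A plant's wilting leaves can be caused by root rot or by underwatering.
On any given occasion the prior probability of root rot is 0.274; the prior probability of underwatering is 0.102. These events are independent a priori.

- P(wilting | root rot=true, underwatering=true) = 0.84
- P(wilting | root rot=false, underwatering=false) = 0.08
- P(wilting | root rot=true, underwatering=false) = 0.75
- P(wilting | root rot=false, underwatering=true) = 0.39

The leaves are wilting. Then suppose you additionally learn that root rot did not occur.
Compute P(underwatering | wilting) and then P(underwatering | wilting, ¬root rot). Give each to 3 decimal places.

P(underwatering | wilting) ≈ 0.181; P(underwatering | wilting, ¬root rot) ≈ 0.356

Enumerate the 4 (root rot, underwatering) configurations and weight by the priors:
  P(wilting) = 0.08*0.726*0.898 + 0.39*0.726*0.102 + 0.75*0.274*0.898 + 0.84*0.274*0.102
        = 0.052156 + 0.028880 + 0.184539 + 0.023476 = 0.289051
The terms with underwatering present sum to 0.052356, so
  P(underwatering | wilting) = 0.052356 / 0.289051 ≈ 0.181

Now condition on the additional information:
Numerator (weight on configurations with underwatering): 0.39*0.102 = 0.039780
The normalizing constant is 0.08*0.898 + 0.39*0.102 = 0.111620
P(underwatering | wilting, ¬root rot) = 0.039780/0.111620 ≈ 0.356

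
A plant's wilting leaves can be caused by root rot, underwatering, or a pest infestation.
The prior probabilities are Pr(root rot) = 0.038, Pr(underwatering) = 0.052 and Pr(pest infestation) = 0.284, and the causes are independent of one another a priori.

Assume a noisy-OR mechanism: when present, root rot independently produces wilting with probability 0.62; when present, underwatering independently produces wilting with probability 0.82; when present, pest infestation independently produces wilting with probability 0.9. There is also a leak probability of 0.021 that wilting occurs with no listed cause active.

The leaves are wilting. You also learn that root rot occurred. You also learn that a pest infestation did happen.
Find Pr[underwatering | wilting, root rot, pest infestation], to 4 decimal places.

Pr[underwatering | wilting, root rot, pest infestation] ≈ 0.0536

Under noisy-OR, P(wilting | causes) = 1 − (1−0.021)·∏(1−qᵢ) over the active causes.
P(wilting | root rot, pest infestation) = 0.962798×0.948 + 0.993304×0.052 = 0.912733 + 0.051652 = 0.964385
Of this, 0.051652 comes from 0.993304×0.052 (the underwatering=true cases).
So P(underwatering | wilting, root rot, pest infestation) = 0.051652/0.964385 ≈ 0.0536.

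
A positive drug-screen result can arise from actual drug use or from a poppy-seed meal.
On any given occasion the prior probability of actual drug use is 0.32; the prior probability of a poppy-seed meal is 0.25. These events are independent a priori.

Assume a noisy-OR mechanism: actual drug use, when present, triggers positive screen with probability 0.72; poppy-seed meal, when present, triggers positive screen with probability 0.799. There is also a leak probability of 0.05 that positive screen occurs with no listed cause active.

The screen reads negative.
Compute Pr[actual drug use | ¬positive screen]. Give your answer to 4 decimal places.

Pr[actual drug use | ¬positive screen] ≈ 0.1164

Under noisy-OR, P(positive screen | causes) = 1 − (1−0.05)·∏(1−qᵢ) over the active causes.
Numerator (weight on configurations with actual drug use): 0.063840 + 0.004277 = 0.068117
The normalizing constant is 0.95×0.68×0.75 + 0.19095×0.68×0.25 + 0.266×0.32×0.75 + 0.053466×0.32×0.25 = 0.585079
Posterior = 0.068117 / 0.585079 ≈ 0.1164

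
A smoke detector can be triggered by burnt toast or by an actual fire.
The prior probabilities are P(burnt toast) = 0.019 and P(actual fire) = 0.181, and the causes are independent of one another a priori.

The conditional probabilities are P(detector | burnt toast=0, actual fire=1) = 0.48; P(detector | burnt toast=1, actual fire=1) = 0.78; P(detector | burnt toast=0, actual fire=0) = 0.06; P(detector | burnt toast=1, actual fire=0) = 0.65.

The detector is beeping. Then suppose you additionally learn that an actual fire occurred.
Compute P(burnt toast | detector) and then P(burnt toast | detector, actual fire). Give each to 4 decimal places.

P(burnt toast | detector) ≈ 0.0875; P(burnt toast | detector, actual fire) ≈ 0.0305

P(detector) = 0.06*0.981*0.819 + 0.48*0.981*0.181 + 0.65*0.019*0.819 + 0.78*0.019*0.181 = 0.048206 + 0.085229 + 0.010115 + 0.002682 = 0.146232
Of this, 0.012797 comes from 0.010115 + 0.002682 (the burnt toast=true cases).
So P(burnt toast | detector) = 0.012797/0.146232 ≈ 0.0875.

Now also conditioning on actual fire=true:
Enumerate both values of burnt toast and weight by the priors:
  P(detector | actual fire) = 0.48×0.981 + 0.78×0.019
        = 0.470880 + 0.014820 = 0.485700
Keeping only the burnt toast-present terms gives 0.014820, so
  P(burnt toast | detector, actual fire) = 0.014820 / 0.485700 ≈ 0.0305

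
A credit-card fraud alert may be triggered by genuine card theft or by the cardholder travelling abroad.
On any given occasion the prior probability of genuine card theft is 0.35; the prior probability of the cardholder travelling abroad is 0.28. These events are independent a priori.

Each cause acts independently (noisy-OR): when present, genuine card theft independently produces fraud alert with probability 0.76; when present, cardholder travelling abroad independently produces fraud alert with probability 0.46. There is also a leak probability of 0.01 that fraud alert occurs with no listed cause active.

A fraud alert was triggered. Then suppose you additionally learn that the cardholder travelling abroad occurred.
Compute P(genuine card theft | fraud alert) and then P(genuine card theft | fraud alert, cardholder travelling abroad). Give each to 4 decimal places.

Under noisy-OR, P(fraud alert | causes) = 1 − (1−0.01)·∏(1−qᵢ) over the active causes.
By total probability over the 4 (genuine card theft, cardholder travelling abroad) configurations:
  P(fraud alert) = 0.01·0.65·0.72 + 0.4654·0.65·0.28 + 0.7624·0.35·0.72 + 0.871696·0.35·0.28
        = 0.004680 + 0.084703 + 0.192125 + 0.085426 = 0.366934
Configurations with genuine card theft contribute 0.277551, so
  P(genuine card theft | fraud alert) = 0.277551 / 0.366934 ≈ 0.7564

Now also conditioning on cardholder travelling abroad=true:
For the numerator, keep only genuine card theft=true terms: 0.871696*0.35 = 0.305094
Denominator P(fraud alert | cardholder travelling abroad): 0.4654*0.65 + 0.871696*0.35 = 0.607604
P(genuine card theft | fraud alert, cardholder travelling abroad) = 0.305094/0.607604 ≈ 0.5021
This is intercausal reasoning (explaining away): once cardholder travelling abroad accounts for the fraud alert, genuine card theft becomes less likely.

P(genuine card theft | fraud alert) ≈ 0.7564; P(genuine card theft | fraud alert, cardholder travelling abroad) ≈ 0.5021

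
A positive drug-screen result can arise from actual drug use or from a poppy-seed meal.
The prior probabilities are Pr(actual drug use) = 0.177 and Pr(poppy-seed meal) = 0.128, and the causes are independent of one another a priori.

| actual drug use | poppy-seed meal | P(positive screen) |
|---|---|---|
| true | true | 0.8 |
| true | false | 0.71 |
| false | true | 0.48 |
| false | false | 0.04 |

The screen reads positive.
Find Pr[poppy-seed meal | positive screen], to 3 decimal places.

Pr[poppy-seed meal | positive screen] ≈ 0.332

Weight on poppy-seed meal=true, given the evidence: 0.050565 + 0.018125 = 0.068690
Normalizer over all consistent configurations: 0.04*0.823*0.872 + 0.48*0.823*0.128 + 0.71*0.177*0.872 + 0.8*0.177*0.128 = 0.206980
P(poppy-seed meal | positive screen) = 0.068690/0.206980 ≈ 0.332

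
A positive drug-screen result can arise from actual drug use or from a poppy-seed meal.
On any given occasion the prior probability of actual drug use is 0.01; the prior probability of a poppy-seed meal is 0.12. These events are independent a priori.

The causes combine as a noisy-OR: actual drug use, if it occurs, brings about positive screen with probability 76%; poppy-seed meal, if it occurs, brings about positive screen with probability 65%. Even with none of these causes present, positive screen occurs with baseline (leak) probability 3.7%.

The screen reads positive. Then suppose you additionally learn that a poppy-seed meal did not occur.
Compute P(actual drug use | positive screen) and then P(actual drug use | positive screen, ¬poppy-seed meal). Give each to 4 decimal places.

P(actual drug use | positive screen) ≈ 0.0662; P(actual drug use | positive screen, ¬poppy-seed meal) ≈ 0.1735

Under noisy-OR, P(positive screen | causes) = 1 − (1−0.037)·∏(1−qᵢ) over the active causes.
P(positive screen) = 0.037·0.99·0.88 + 0.66295·0.99·0.12 + 0.76888·0.01·0.88 + 0.919108·0.01·0.12 = 0.032234 + 0.078758 + 0.006766 + 0.001103 = 0.118861
The actual drug use-present share is 0.006766 + 0.001103 = 0.007869.
So P(actual drug use | positive screen) = 0.007869/0.118861 ≈ 0.0662.

Now also conditioning on poppy-seed meal≠true:
P(positive screen | ¬poppy-seed meal) = 0.037×0.99 + 0.76888×0.01 = 0.036630 + 0.007689 = 0.044319
Of this, 0.007689 comes from 0.76888×0.01 (the actual drug use=true cases).
So P(actual drug use | positive screen, ¬poppy-seed meal) = 0.007689/0.044319 ≈ 0.1735.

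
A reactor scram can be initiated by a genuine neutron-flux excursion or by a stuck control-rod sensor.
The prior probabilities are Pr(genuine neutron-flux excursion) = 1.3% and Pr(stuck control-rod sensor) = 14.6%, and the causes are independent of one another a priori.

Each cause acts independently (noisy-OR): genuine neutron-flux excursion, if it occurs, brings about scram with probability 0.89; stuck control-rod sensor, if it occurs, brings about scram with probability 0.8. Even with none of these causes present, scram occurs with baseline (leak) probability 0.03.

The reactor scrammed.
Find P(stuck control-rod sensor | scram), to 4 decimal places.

P(stuck control-rod sensor | scram) ≈ 0.7702

Under noisy-OR, P(scram | causes) = 1 − (1−0.03)·∏(1−qᵢ) over the active causes.
For the numerator, keep only stuck control-rod sensor=true terms: 0.116146 + 0.001857 = 0.118003
Normalizer over all consistent configurations: 0.03*0.987*0.854 + 0.806*0.987*0.146 + 0.8933*0.013*0.854 + 0.97866*0.013*0.146 = 0.153207
P(stuck control-rod sensor | scram) = 0.118003/0.153207 ≈ 0.7702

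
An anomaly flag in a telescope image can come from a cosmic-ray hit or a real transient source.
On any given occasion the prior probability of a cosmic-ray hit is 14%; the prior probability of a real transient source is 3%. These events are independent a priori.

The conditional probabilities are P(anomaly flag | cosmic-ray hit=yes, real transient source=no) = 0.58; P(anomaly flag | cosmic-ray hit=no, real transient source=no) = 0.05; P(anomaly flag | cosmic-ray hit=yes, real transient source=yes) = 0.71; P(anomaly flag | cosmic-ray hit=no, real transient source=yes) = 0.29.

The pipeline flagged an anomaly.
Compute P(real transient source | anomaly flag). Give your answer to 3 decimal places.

P(anomaly flag) = 0.05×0.86×0.97 + 0.29×0.86×0.03 + 0.58×0.14×0.97 + 0.71×0.14×0.03 = 0.041710 + 0.007482 + 0.078764 + 0.002982 = 0.130938
Of this, 0.010464 comes from 0.007482 + 0.002982 (the real transient source=true cases).
Hence the posterior is 0.010464/0.130938 ≈ 0.080.

P(real transient source | anomaly flag) ≈ 0.080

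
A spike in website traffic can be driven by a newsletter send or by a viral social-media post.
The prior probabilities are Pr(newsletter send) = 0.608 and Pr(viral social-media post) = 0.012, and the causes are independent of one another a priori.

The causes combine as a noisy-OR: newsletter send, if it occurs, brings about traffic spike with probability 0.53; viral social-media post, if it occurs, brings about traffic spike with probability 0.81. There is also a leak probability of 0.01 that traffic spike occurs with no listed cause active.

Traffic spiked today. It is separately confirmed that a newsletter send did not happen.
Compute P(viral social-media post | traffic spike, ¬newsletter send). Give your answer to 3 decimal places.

Under noisy-OR, P(traffic spike | causes) = 1 − (1−0.01)·∏(1−qᵢ) over the active causes.
P(traffic spike | ¬newsletter send) = 0.01×0.988 + 0.8119×0.012 = 0.009880 + 0.009743 = 0.019623
Of this, 0.009743 comes from 0.8119×0.012 (the viral social-media post=true cases).
Hence the posterior is 0.009743/0.019623 ≈ 0.497.

P(viral social-media post | traffic spike, ¬newsletter send) ≈ 0.497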